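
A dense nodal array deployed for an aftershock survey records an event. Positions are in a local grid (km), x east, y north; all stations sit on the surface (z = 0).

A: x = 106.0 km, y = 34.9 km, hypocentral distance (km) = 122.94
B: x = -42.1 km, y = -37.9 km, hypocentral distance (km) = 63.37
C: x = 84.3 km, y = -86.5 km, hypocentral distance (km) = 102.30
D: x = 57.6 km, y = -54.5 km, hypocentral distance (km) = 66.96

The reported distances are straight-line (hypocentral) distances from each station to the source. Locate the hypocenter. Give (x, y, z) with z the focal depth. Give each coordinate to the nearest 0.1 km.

Each station gives a sphere (x−x_i)² + (y−y_i)² + z² = d_i² (stations at z=0).
Subtracting the A sphere from B and C: z² cancels, leaving linear equations in x and y:
-296.2 x − 145.6 y = 1853.30
-43.4 x − 242.8 y = 6783.68
Solving: x ≈ 8.197, y ≈ -29.405 km (keep extra digits for the depth step; rounded: 8.2, -29.4).
Then from the A sphere: z² = 122.94² − (x − 106.0)² − (y − 34.9)² with x = 8.197, y = -29.405, so z ≈ 37.599 ≈ 37.6 km.
Check against D (with the unrounded solution): distance 66.96 ≈ 66.96 km. ✓

x ≈ 8.2 km, y ≈ -29.4 km, depth ≈ 37.6 km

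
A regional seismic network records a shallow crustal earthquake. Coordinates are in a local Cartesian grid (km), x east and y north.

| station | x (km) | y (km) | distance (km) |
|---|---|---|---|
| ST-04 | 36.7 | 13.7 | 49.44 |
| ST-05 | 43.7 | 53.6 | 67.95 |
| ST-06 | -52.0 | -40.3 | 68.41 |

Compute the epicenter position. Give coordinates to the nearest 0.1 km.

(-12.7, 15.7)

Circle about each station: (x − 36.7)² + (y − 13.7)² = 49.44²; (x − 43.7)² + (y − 53.6)² = 67.95²; (x + 52.0)² + (y + 40.3)² = 68.41².
Subtracting the ST-04 equation from the ST-05 and ST-06 equations removes the quadratic terms:
14.0 x + 79.8 y = 1075.18
-177.4 x − 108.0 y = 557.90
Solving the 2×2 system: x ≈ -12.7, y ≈ 15.7 km.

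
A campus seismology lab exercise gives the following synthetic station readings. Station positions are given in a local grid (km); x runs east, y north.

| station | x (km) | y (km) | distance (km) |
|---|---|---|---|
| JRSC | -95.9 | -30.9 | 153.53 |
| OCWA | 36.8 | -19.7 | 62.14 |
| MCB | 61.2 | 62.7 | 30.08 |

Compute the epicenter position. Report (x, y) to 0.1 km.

(39.0, 42.4)

Circle about each station: (x + 95.9)² + (y + 30.9)² = 153.53²; (x − 36.8)² + (y + 19.7)² = 62.14²; (x − 61.2)² + (y − 62.7)² = 30.08².
Subtracting the JRSC equation from the OCWA and MCB equations removes the quadratic terms:
265.4 x + 22.4 y = 11300.79
314.2 x + 187.2 y = 20191.76
Solving the 2×2 system: x ≈ 39.0, y ≈ 42.4 km.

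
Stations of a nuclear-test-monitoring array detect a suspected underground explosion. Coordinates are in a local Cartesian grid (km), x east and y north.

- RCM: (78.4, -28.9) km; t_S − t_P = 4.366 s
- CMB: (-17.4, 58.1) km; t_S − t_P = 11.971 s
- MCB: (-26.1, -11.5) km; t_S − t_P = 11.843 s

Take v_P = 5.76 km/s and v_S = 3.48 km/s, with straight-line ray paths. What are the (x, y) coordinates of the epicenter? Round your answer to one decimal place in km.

Distance from S−P lag: d = Δt · v_P v_S / (v_P − v_S) = Δt · (5.76·3.48)/(5.76−3.48) ≈ 8.7916·Δt.
So d_RCM = 38.38, d_CMB = 105.24, d_MCB = 104.12 km.
Circle about each station: (x − 78.4)² + (y + 28.9)² = 38.38²; (x + 17.4)² + (y − 58.1)² = 105.24²; (x + 26.1)² + (y + 11.5)² = 104.12².
Subtracting the RCM equation from the CMB and MCB equations removes the quadratic terms:
-191.6 x + 174.0 y = -12905.83
-209.0 x + 34.8 y = -15536.26
Solving the 2×2 system: x ≈ 75.9, y ≈ 9.4 km.
Check against RCM (with the unrounded x, y): √((x − 78.4)²+(y + 28.9)²) = 38.39 ≈ 38.38 km. ✓

(75.9, 9.4)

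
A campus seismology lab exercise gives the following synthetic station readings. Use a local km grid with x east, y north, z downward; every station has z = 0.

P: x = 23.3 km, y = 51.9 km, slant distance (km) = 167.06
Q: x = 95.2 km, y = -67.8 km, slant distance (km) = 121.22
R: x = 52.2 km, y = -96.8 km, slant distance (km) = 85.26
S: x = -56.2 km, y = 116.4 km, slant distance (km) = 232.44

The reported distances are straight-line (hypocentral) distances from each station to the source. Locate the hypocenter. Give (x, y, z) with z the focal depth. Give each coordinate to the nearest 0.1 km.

x ≈ -1.1 km, y ≈ -99.4 km, depth ≈ 66.5 km

Each station gives a sphere (x−x_i)² + (y−y_i)² + z² = d_i² (stations at z=0).
Subtracting the P sphere from Q and R: z² cancels, leaving linear equations in x and y:
143.8 x − 239.4 y = 23638.14
57.8 x − 297.4 y = 29498.36
Solving: x ≈ -1.104, y ≈ -99.402 km (keep extra digits for the depth step; rounded: -1.1, -99.4).
Then from the P sphere: z² = 167.06² − (x − 23.3)² − (y − 51.9)² with x = -1.104, y = -99.402, so z ≈ 66.492 ≈ 66.5 km.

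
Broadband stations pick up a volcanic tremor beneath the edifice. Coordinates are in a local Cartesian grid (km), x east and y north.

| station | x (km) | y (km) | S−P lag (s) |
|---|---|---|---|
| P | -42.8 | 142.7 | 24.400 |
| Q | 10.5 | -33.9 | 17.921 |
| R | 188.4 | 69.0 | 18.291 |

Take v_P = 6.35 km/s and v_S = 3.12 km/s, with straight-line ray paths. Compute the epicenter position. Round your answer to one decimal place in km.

Distance from S−P lag: d = Δt · v_P v_S / (v_P − v_S) = Δt · (6.35·3.12)/(6.35−3.12) ≈ 6.1337·Δt.
So d_P = 149.66, d_Q = 109.92, d_R = 112.19 km.
Circle about each station: (x + 42.8)² + (y − 142.7)² = 149.66²; (x − 10.5)² + (y + 33.9)² = 109.92²; (x − 188.4)² + (y − 69.0)² = 112.19².
Subtracting the P equation from the Q and R equations removes the quadratic terms:
106.6 x − 353.2 y = -10619.96
462.4 x − 147.4 y = 27871.95
Solving the 2×2 system: x ≈ 77.3, y ≈ 53.4 km.
Check against P (with the unrounded x, y): √((x + 42.8)²+(y − 142.7)²) = 149.66 ≈ 149.66 km. ✓

77.3 km east, 53.4 km north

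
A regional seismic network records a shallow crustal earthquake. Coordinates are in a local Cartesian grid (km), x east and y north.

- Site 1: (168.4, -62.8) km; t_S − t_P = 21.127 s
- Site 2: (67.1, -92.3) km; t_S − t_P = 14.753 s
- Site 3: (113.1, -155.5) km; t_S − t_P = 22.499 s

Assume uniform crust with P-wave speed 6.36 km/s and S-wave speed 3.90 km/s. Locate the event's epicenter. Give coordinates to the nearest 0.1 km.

Distance from S−P lag: d = Δt · v_P v_S / (v_P − v_S) = Δt · (6.36·3.90)/(6.36−3.90) ≈ 10.0829·Δt.
So d_Site 1 = 213.02, d_Site 2 = 148.75, d_Site 3 = 226.86 km.
Circle about each station: (x − 168.4)² + (y + 62.8)² = 213.02²; (x − 67.1)² + (y + 92.3)² = 148.75²; (x − 113.1)² + (y + 155.5)² = 226.86².
Subtracting pairs of circle equations eliminates x²+y² and gives linear equations (the radical axes):
-202.6 x − 59.0 y = 3970.26
-110.6 x − 185.4 y = -1418.48
Solving the 2×2 system: x ≈ -26.4, y ≈ 23.4 km.
Check against Site 1 (with the unrounded x, y): √((x − 168.4)²+(y + 62.8)²) = 213.04 ≈ 213.02 km. ✓

x ≈ -26.4 km, y ≈ 23.4 km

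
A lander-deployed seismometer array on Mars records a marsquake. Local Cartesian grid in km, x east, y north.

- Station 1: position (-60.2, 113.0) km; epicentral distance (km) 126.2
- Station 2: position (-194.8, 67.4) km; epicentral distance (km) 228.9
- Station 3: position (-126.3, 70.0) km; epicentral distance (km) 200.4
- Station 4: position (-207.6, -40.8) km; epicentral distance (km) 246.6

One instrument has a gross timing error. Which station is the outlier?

Solve using three stations at a time. Using Station 1, Station 2, Station 4 (subtract circle equations pairwise → linear system) gives (x, y) ≈ (30.1, 24.8).
Distances from that point to each station vs reported:
  Station 1: calculated 126.2 vs reported 126.2 → residual 0.0 km
  Station 2: calculated 228.9 vs reported 228.9 → residual 0.0 km
  Station 3: calculated 162.8 vs reported 200.4 → residual 37.6 km
  Station 4: calculated 246.6 vs reported 246.6 → residual 0.0 km
Station 1, Station 2, Station 4 are mutually consistent (residuals ≈ 0); Station 3 is off by 37.6 km.

Station 3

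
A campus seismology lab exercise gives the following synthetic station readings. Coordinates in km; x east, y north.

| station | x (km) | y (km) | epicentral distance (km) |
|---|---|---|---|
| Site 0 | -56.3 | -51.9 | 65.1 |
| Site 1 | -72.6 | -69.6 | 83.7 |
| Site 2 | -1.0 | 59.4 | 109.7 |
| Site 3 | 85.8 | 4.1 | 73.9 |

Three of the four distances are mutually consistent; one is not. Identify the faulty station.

Solve using three stations at a time. Using Site 0, Site 1, Site 2 (subtract circle equations pairwise → linear system) gives (x, y) ≈ (8.5, -49.7).
Distances from that point to each station vs reported:
  Site 0: calculated 64.8 vs reported 65.1 → residual 0.3 km
  Site 1: calculated 83.5 vs reported 83.7 → residual 0.2 km
  Site 2: calculated 109.5 vs reported 109.7 → residual 0.2 km
  Site 3: calculated 94.2 vs reported 73.9 → residual 20.3 km
Site 0, Site 1, Site 2 are mutually consistent (residuals ≈ 0); Site 3 is off by 20.3 km.

Site 3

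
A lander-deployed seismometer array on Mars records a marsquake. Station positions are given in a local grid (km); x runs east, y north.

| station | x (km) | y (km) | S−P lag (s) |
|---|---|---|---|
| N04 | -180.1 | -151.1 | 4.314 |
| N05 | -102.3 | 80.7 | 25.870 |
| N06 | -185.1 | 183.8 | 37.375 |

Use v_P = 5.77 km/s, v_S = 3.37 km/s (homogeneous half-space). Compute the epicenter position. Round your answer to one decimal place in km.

Distance from S−P lag: d = Δt · v_P v_S / (v_P − v_S) = Δt · (5.77·3.37)/(5.77−3.37) ≈ 8.1020·Δt.
So d_N04 = 34.95, d_N05 = 209.60, d_N06 = 302.81 km.
Circle about each station: (x + 180.1)² + (y + 151.1)² = 34.95²; (x + 102.3)² + (y − 80.7)² = 209.60²; (x + 185.1)² + (y − 183.8)² = 302.81².
Subtracting the N04 equation from the N05 and N06 equations removes the quadratic terms:
155.6 x + 463.6 y = -81000.10
-10.0 x + 669.8 y = -77695.16
Solving the 2×2 system: x ≈ -167.5, y ≈ -118.5 km.

x ≈ -167.5 km, y ≈ -118.5 km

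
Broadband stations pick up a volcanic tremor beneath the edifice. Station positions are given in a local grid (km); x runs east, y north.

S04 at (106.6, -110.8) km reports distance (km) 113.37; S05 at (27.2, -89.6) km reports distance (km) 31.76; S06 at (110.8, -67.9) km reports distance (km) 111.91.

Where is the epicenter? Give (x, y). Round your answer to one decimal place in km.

(-0.9, -74.8)

Circle about each station: (x − 106.6)² + (y + 110.8)² = 113.37²; (x − 27.2)² + (y + 89.6)² = 31.76²; (x − 110.8)² + (y + 67.9)² = 111.91².
Subtracting pairs of circle equations eliminates x²+y² and gives linear equations (the radical axes):
-158.8 x + 42.4 y = -3028.14
8.4 x + 85.8 y = -6424.24
Solving the 2×2 system: x ≈ -0.9, y ≈ -74.8 km.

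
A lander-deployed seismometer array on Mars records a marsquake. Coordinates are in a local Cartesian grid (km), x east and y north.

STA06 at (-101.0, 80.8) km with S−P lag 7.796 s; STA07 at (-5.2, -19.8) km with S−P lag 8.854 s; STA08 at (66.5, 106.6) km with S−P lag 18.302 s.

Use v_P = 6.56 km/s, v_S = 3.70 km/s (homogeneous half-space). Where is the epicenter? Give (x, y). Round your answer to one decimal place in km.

Distance from S−P lag: d = Δt · v_P v_S / (v_P − v_S) = Δt · (6.56·3.70)/(6.56−3.70) ≈ 8.4867·Δt.
So d_STA06 = 66.16, d_STA07 = 75.14, d_STA08 = 155.32 km.
Circle about each station: (x + 101.0)² + (y − 80.8)² = 66.16²; (x + 5.2)² + (y + 19.8)² = 75.14²; (x − 66.5)² + (y − 106.6)² = 155.32².
Subtracting pairs of circle equations eliminates x²+y² and gives linear equations (the radical axes):
191.6 x − 201.2 y = -17579.43
335.0 x + 51.6 y = -20690.99
Solving the 2×2 system: x ≈ -65.6, y ≈ 24.9 km.
Check against STA06 (with the unrounded x, y): √((x + 101.0)²+(y − 80.8)²) = 66.16 ≈ 66.16 km. ✓

x ≈ -65.6 km, y ≈ 24.9 km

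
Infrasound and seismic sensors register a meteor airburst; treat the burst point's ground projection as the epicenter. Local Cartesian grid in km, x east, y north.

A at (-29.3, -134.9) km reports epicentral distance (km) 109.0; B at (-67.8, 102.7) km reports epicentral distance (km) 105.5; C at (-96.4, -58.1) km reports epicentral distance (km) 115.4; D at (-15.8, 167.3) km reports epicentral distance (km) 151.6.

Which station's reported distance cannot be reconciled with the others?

Solve using three stations at a time. Using B, C, D (subtract circle equations pairwise → linear system) gives (x, y) ≈ (-7.8, 15.9).
Distances from that point to each station vs reported:
  A: calculated 152.3 vs reported 109.0 → residual 43.3 km
  B: calculated 105.5 vs reported 105.5 → residual 0.0 km
  C: calculated 115.4 vs reported 115.4 → residual 0.0 km
  D: calculated 151.6 vs reported 151.6 → residual 0.0 km
B, C, D are mutually consistent (residuals ≈ 0); A is off by 43.3 km.

A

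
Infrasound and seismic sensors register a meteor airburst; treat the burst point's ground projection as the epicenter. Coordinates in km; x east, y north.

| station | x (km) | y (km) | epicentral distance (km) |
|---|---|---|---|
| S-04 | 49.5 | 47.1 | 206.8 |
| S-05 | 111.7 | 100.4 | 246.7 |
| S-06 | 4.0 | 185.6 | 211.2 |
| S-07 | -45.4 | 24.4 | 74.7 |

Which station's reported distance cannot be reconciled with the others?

S-04

Solve using three stations at a time. Using S-05, S-06, S-07 (subtract circle equations pairwise → linear system) gives (x, y) ≈ (-119.5, 14.2).
Distances from that point to each station vs reported:
  S-04: calculated 172.2 vs reported 206.8 → residual 34.6 km
  S-05: calculated 246.7 vs reported 246.7 → residual 0.0 km
  S-06: calculated 211.2 vs reported 211.2 → residual 0.0 km
  S-07: calculated 74.8 vs reported 74.7 → residual 0.1 km
S-05, S-06, S-07 are mutually consistent (residuals ≈ 0); S-04 is off by 34.6 km.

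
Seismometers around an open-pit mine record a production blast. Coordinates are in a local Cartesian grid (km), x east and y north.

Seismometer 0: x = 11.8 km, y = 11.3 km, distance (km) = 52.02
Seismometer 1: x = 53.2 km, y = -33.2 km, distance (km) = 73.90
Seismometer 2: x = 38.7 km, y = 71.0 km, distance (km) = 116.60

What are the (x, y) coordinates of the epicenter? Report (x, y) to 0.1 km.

-20.6 km east, -29.4 km north

Circle about each station: (x − 11.8)² + (y − 11.3)² = 52.02²; (x − 53.2)² + (y + 33.2)² = 73.90²; (x − 38.7)² + (y − 71.0)² = 116.60².
Subtracting pairs of circle equations eliminates x²+y² and gives linear equations (the radical axes):
82.8 x − 89.0 y = 910.42
53.8 x + 119.4 y = -4617.72
Solving the 2×2 system: x ≈ -20.6, y ≈ -29.4 km.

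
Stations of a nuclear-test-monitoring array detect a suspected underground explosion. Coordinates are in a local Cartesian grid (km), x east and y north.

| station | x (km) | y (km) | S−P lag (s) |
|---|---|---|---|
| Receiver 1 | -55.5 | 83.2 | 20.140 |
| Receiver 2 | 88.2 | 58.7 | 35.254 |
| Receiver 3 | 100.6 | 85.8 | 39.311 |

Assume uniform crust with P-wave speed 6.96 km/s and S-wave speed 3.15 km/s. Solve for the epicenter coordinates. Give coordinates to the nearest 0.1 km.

Distance from S−P lag: d = Δt · v_P v_S / (v_P − v_S) = Δt · (6.96·3.15)/(6.96−3.15) ≈ 5.7543·Δt.
So d_Receiver 1 = 115.89, d_Receiver 2 = 202.86, d_Receiver 3 = 226.21 km.
Circle about each station: (x + 55.5)² + (y − 83.2)² = 115.89²; (x − 88.2)² + (y − 58.7)² = 202.86²; (x − 100.6)² + (y − 85.8)² = 226.21².
Subtracting pairs of circle equations eliminates x²+y² and gives linear equations (the radical axes):
287.4 x − 49.0 y = -26499.25
312.2 x + 5.2 y = -30260.96
Solving the 2×2 system: x ≈ -96.5, y ≈ -25.2 km.

x ≈ -96.5 km, y ≈ -25.2 km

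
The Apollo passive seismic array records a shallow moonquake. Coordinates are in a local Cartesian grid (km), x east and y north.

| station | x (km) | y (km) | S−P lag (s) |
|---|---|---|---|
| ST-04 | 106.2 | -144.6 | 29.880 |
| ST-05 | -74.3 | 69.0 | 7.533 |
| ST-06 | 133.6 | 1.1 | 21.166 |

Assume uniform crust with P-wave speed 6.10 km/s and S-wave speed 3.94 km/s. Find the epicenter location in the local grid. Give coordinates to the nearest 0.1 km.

Distance from S−P lag: d = Δt · v_P v_S / (v_P − v_S) = Δt · (6.10·3.94)/(6.10−3.94) ≈ 11.1269·Δt.
So d_ST-04 = 332.47, d_ST-05 = 83.82, d_ST-06 = 235.51 km.
Circle about each station: (x − 106.2)² + (y + 144.6)² = 332.47²; (x + 74.3)² + (y − 69.0)² = 83.82²; (x − 133.6)² + (y − 1.1)² = 235.51².
Subtracting pairs of circle equations eliminates x²+y² and gives linear equations (the radical axes):
-361.0 x + 427.2 y = 81604.40
54.8 x + 291.4 y = 40733.91
Solving the 2×2 system: x ≈ -49.6, y ≈ 149.1 km.
Check against ST-04 (with the unrounded x, y): √((x − 106.2)²+(y + 144.6)²) = 332.47 ≈ 332.47 km. ✓

(-49.6, 149.1)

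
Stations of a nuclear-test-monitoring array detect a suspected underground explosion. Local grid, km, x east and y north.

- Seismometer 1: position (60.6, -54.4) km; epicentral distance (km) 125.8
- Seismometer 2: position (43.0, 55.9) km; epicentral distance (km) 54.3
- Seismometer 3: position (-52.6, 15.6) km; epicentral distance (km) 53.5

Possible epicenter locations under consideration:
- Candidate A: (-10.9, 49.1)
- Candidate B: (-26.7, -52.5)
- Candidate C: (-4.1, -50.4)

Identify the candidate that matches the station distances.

Candidate A

For each candidate, compare |candidate − station| to the reported distance:
Candidate A: residuals Seismometer 1 0.0, Seismometer 2 0.0, Seismometer 3 0.0 → max 0.0 km
Candidate B: residuals Seismometer 1 38.5, Seismometer 2 74.6, Seismometer 3 19.4 → max 74.6 km
Candidate C: residuals Seismometer 1 61.0, Seismometer 2 62.0, Seismometer 3 28.4 → max 62.0 km
Only Candidate A has all residuals ≈ 0.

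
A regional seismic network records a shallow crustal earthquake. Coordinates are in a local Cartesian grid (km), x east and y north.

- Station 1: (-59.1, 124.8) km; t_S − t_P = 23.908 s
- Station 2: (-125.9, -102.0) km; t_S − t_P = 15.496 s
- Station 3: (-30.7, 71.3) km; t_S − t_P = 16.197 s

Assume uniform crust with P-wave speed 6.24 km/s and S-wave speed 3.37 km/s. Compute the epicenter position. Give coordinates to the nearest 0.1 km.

Distance from S−P lag: d = Δt · v_P v_S / (v_P − v_S) = Δt · (6.24·3.37)/(6.24−3.37) ≈ 7.3271·Δt.
So d_Station 1 = 175.18, d_Station 2 = 113.54, d_Station 3 = 118.68 km.
Circle about each station: (x + 59.1)² + (y − 124.8)² = 175.18²; (x + 125.9)² + (y + 102.0)² = 113.54²; (x + 30.7)² + (y − 71.3)² = 118.68².
Subtracting pairs of circle equations eliminates x²+y² and gives linear equations (the radical axes):
-133.6 x − 453.6 y = 24983.66
56.8 x − 107.0 y = 3561.42
Solving the 2×2 system: x ≈ -26.4, y ≈ -47.3 km.

-26.4 km east, -47.3 km north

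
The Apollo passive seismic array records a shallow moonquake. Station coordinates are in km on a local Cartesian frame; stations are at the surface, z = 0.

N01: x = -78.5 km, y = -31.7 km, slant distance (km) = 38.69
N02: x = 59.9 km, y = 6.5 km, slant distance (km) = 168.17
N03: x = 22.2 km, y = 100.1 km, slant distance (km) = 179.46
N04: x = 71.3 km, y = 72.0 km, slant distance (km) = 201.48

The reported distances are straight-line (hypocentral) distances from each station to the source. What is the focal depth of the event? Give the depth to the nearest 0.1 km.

Each station gives a sphere (x−x_i)² + (y−y_i)² + z² = d_i² (stations at z=0).
Subtracting the N01 sphere from N02 and N03: z² cancels, leaving linear equations in x and y:
276.8 x + 76.4 y = -30321.11
201.4 x + 263.6 y = -27363.27
Solving: x ≈ -102.507, y ≈ -25.487 km (keep extra digits for the depth step; rounded: -102.5, -25.5).
Then from the N01 sphere: z² = 38.69² − (x + 78.5)² − (y + 31.7)² with x = -102.507, y = -25.487, so z ≈ 29.698 ≈ 29.7 km.

29.7 km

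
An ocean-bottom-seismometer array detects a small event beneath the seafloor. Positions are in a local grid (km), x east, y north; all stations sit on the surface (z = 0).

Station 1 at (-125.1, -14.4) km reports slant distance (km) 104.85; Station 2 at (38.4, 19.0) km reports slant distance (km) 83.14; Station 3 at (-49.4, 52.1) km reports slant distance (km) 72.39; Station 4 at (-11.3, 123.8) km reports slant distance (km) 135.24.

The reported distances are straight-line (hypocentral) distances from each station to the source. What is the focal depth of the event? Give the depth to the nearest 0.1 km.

depth ≈ 42.1 km

Each station gives a sphere (x−x_i)² + (y−y_i)² + z² = d_i² (stations at z=0).
Subtracting the Station 1 sphere from Station 2 and Station 3: z² cancels, leaving linear equations in x and y:
327.0 x + 66.8 y = -9940.55
151.4 x + 133.0 y = -4949.39
Solving: x ≈ -29.705, y ≈ -3.399 km (keep extra digits for the depth step; rounded: -29.7, -3.4).
Then from the Station 1 sphere: z² = 104.85² − (x + 125.1)² − (y + 14.4)² with x = -29.705, y = -3.399, so z ≈ 42.099 ≈ 42.1 km.
Check against Station 4 (with the unrounded solution): distance 135.24 ≈ 135.24 km. ✓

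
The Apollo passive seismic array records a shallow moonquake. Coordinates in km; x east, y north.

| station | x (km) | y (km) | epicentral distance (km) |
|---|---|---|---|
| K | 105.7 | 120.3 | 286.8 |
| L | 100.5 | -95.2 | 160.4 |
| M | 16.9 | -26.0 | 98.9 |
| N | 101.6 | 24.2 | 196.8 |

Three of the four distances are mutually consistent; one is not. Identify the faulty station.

Solve using three stations at a time. Using L, M, N (subtract circle equations pairwise → linear system) gives (x, y) ≈ (-59.7, -88.5).
Distances from that point to each station vs reported:
  K: calculated 266.4 vs reported 286.8 → residual 20.4 km
  L: calculated 160.4 vs reported 160.4 → residual 0.0 km
  M: calculated 98.9 vs reported 98.9 → residual 0.0 km
  N: calculated 196.8 vs reported 196.8 → residual 0.0 km
L, M, N are mutually consistent (residuals ≈ 0); K is off by 20.4 km.

K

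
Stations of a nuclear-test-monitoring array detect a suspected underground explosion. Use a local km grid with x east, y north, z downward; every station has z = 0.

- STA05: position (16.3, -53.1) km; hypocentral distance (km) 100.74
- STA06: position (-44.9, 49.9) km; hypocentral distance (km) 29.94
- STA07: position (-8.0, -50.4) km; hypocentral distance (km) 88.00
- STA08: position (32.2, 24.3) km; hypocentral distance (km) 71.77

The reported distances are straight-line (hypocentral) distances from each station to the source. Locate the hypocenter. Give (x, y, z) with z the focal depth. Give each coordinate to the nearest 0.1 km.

x ≈ -36.2 km, y ≈ 30.3 km, depth ≈ 20.9 km

Each station gives a sphere (x−x_i)² + (y−y_i)² + z² = d_i² (stations at z=0).
Subtracting the STA05 sphere from STA06 and STA07: z² cancels, leaving linear equations in x and y:
-122.4 x + 206.0 y = 10672.86
-48.6 x + 5.4 y = 1923.41
Solving: x ≈ -36.210, y ≈ 30.295 km (keep extra digits for the depth step; rounded: -36.2, 30.3).
Then from the STA05 sphere: z² = 100.74² − (x − 16.3)² − (y + 53.1)² with x = -36.210, y = 30.295, so z ≈ 20.893 ≈ 20.9 km.
Check against STA08 (with the unrounded solution): distance 71.78 ≈ 71.77 km. ✓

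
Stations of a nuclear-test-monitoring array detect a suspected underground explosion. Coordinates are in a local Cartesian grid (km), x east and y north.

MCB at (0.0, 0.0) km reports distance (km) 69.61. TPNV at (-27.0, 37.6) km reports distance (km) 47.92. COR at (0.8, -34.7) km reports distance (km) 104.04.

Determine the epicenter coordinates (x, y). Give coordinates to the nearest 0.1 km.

x ≈ 9.2 km, y ≈ 69.0 km

Circle about each station: x² + y² = 69.61²; (x + 27.0)² + (y − 37.6)² = 47.92²; (x − 0.8)² + (y + 34.7)² = 104.04².
Subtracting the MCB equation from the TPNV and COR equations removes the quadratic terms:
-54.0 x + 75.2 y = 4691.99
1.6 x − 69.4 y = -4774.04
Solving the 2×2 system: x ≈ 9.2, y ≈ 69.0 km.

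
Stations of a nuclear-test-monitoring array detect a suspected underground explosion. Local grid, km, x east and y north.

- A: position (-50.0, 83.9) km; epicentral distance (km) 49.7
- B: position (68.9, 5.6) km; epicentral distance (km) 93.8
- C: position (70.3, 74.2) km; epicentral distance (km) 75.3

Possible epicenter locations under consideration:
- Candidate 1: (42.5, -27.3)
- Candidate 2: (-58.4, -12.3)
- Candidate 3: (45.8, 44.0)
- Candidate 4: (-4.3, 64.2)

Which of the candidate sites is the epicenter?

For each candidate, compare |candidate − station| to the reported distance:
Candidate 1: residuals A 94.9, B 51.6, C 29.9 → max 94.9 km
Candidate 2: residuals A 46.9, B 34.8, C 79.8 → max 79.8 km
Candidate 3: residuals A 54.1, B 49.0, C 36.4 → max 54.1 km
Candidate 4: residuals A 0.1, B 0.0, C 0.0 → max 0.1 km
Only Candidate 4 has all residuals ≈ 0.

Candidate 4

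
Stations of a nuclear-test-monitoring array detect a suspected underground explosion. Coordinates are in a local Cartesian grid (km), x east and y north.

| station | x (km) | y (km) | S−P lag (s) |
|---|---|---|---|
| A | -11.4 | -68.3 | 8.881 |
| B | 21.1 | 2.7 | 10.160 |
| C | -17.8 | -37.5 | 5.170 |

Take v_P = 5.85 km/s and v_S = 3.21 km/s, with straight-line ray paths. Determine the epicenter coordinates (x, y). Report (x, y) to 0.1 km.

Distance from S−P lag: d = Δt · v_P v_S / (v_P − v_S) = Δt · (5.85·3.21)/(5.85−3.21) ≈ 7.1131·Δt.
So d_A = 63.17, d_B = 72.27, d_C = 36.77 km.
Circle about each station: (x + 11.4)² + (y + 68.3)² = 63.17²; (x − 21.1)² + (y − 2.7)² = 72.27²; (x + 17.8)² + (y + 37.5)² = 36.77².
Subtracting the A equation from the B and C equations removes the quadratic terms:
65.0 x + 142.0 y = -5574.85
-12.8 x + 61.6 y = -433.34
Solving the 2×2 system: x ≈ -48.4, y ≈ -17.1 km.

-48.4 km east, -17.1 km north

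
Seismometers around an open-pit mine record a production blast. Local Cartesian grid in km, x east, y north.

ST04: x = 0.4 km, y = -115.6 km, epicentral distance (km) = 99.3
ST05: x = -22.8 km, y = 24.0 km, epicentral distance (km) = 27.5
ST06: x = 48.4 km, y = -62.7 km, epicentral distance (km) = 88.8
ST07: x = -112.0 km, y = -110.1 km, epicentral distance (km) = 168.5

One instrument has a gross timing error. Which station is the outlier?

ST04

Solve using three stations at a time. Using ST05, ST06, ST07 (subtract circle equations pairwise → linear system) gives (x, y) ≈ (2.6, 13.4).
Distances from that point to each station vs reported:
  ST04: calculated 129.0 vs reported 99.3 → residual 29.7 km
  ST05: calculated 27.5 vs reported 27.5 → residual 0.0 km
  ST06: calculated 88.8 vs reported 88.8 → residual 0.0 km
  ST07: calculated 168.5 vs reported 168.5 → residual 0.0 km
ST05, ST06, ST07 are mutually consistent (residuals ≈ 0); ST04 is off by 29.7 km.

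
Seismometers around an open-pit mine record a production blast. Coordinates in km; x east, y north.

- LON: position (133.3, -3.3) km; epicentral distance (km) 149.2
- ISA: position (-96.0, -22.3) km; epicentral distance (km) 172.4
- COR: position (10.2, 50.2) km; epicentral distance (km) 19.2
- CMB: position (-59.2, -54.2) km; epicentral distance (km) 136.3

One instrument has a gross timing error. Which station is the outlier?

Solve using three stations at a time. Using LON, COR, CMB (subtract circle equations pairwise → linear system) gives (x, y) ≈ (2.0, 67.6).
Distances from that point to each station vs reported:
  LON: calculated 149.2 vs reported 149.2 → residual 0.0 km
  ISA: calculated 133.0 vs reported 172.4 → residual 39.4 km
  COR: calculated 19.2 vs reported 19.2 → residual 0.0 km
  CMB: calculated 136.3 vs reported 136.3 → residual 0.0 km
LON, COR, CMB are mutually consistent (residuals ≈ 0); ISA is off by 39.4 km.

ISA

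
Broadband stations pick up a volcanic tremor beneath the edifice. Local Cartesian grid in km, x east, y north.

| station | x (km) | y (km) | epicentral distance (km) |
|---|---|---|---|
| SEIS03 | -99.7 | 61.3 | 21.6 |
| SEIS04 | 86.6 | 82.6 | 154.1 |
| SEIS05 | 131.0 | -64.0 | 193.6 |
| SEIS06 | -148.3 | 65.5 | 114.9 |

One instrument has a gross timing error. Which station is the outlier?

Solve using three stations at a time. Using SEIS04, SEIS05, SEIS06 (subtract circle equations pairwise → linear system) gives (x, y) ≈ (-48.5, 8.5).
Distances from that point to each station vs reported:
  SEIS03: calculated 73.5 vs reported 21.6 → residual 51.9 km
  SEIS04: calculated 154.1 vs reported 154.1 → residual 0.0 km
  SEIS05: calculated 193.6 vs reported 193.6 → residual 0.0 km
  SEIS06: calculated 114.9 vs reported 114.9 → residual 0.0 km
SEIS04, SEIS05, SEIS06 are mutually consistent (residuals ≈ 0); SEIS03 is off by 51.9 km.

SEIS03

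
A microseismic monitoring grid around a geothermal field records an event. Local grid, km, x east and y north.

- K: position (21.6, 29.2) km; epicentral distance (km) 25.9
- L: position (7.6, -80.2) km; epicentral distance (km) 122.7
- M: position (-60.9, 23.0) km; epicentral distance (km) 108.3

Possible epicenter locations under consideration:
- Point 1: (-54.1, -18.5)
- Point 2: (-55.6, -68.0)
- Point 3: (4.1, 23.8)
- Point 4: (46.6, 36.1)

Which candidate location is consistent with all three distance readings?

For each candidate, compare |candidate − station| to the reported distance:
Point 1: residuals K 63.6, L 35.4, M 66.2 → max 66.2 km
Point 2: residuals K 98.2, L 58.3, M 17.1 → max 98.2 km
Point 3: residuals K 7.6, L 18.6, M 43.3 → max 43.3 km
Point 4: residuals K 0.0, L 0.0, M 0.0 → max 0.0 km
Only Point 4 has all residuals ≈ 0.

Point 4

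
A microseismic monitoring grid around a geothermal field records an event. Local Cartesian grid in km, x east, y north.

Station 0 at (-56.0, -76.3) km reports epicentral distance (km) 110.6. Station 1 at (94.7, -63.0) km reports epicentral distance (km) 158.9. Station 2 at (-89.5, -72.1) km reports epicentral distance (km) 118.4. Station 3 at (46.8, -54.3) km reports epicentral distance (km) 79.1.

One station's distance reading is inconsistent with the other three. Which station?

Station 3

Solve using three stations at a time. Using Station 0, Station 1, Station 2 (subtract circle equations pairwise → linear system) gives (x, y) ≈ (-32.8, 31.8).
Distances from that point to each station vs reported:
  Station 0: calculated 110.6 vs reported 110.6 → residual 0.0 km
  Station 1: calculated 158.9 vs reported 158.9 → residual 0.0 km
  Station 2: calculated 118.4 vs reported 118.4 → residual 0.0 km
  Station 3: calculated 117.3 vs reported 79.1 → residual 38.2 km
Station 0, Station 1, Station 2 are mutually consistent (residuals ≈ 0); Station 3 is off by 38.2 km.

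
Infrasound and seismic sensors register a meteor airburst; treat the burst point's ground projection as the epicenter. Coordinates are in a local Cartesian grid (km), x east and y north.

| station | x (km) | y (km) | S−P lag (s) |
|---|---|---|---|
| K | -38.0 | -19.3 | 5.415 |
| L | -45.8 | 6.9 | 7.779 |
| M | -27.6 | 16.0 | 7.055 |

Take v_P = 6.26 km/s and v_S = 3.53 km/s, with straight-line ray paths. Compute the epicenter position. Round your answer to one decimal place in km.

4.1 km east, -31.5 km north

Distance from S−P lag: d = Δt · v_P v_S / (v_P − v_S) = Δt · (6.26·3.53)/(6.26−3.53) ≈ 8.0944·Δt.
So d_K = 43.83, d_L = 62.97, d_M = 57.11 km.
Circle about each station: (x + 38.0)² + (y + 19.3)² = 43.83²; (x + 45.8)² + (y − 6.9)² = 62.97²; (x + 27.6)² + (y − 16.0)² = 57.11².
Subtracting the K equation from the L and M equations removes the quadratic terms:
-15.6 x + 52.4 y = -1715.39
20.8 x + 70.6 y = -2139.21
Solving the 2×2 system: x ≈ 4.1, y ≈ -31.5 km.
Check against K (with the unrounded x, y): √((x + 38.0)²+(y + 19.3)²) = 43.85 ≈ 43.83 km. ✓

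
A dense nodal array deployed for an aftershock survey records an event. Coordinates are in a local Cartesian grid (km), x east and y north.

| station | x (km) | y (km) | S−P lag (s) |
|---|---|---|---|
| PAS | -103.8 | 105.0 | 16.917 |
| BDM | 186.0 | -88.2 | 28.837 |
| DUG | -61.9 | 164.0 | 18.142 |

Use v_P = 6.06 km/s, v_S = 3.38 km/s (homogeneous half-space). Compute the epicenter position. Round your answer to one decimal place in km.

11.4 km east, 46.3 km north

Distance from S−P lag: d = Δt · v_P v_S / (v_P − v_S) = Δt · (6.06·3.38)/(6.06−3.38) ≈ 7.6428·Δt.
So d_PAS = 129.29, d_BDM = 220.40, d_DUG = 138.66 km.
Circle about each station: (x + 103.8)² + (y − 105.0)² = 129.29²; (x − 186.0)² + (y + 88.2)² = 220.40²; (x + 61.9)² + (y − 164.0)² = 138.66².
Subtracting the PAS equation from the BDM and DUG equations removes the quadratic terms:
579.6 x − 386.4 y = -11284.46
83.8 x + 118.0 y = 6417.48
Solving the 2×2 system: x ≈ 11.4, y ≈ 46.3 km.
Check against PAS (with the unrounded x, y): √((x + 103.8)²+(y − 105.0)²) = 129.29 ≈ 129.29 km. ✓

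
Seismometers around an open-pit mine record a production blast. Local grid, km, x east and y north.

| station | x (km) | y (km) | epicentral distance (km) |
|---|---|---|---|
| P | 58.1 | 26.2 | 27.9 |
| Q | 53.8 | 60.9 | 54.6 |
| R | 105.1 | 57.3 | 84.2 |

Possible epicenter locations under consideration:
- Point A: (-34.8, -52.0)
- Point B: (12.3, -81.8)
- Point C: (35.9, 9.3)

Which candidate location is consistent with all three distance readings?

Point C

For each candidate, compare |candidate − station| to the reported distance:
Point A: residuals P 93.5, Q 88.9, R 93.3 → max 93.5 km
Point B: residuals P 89.4, Q 94.0, R 83.0 → max 94.0 km
Point C: residuals P 0.0, Q 0.0, R 0.0 → max 0.0 km
Only Point C has all residuals ≈ 0.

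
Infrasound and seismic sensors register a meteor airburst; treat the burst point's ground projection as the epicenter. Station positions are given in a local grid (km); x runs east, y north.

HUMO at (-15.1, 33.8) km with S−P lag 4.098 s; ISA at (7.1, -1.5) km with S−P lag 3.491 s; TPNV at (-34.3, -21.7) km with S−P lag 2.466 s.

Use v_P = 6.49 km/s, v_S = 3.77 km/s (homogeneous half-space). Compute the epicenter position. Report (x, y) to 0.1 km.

Distance from S−P lag: d = Δt · v_P v_S / (v_P − v_S) = Δt · (6.49·3.77)/(6.49−3.77) ≈ 8.9953·Δt.
So d_HUMO = 36.86, d_ISA = 31.40, d_TPNV = 22.18 km.
Circle about each station: (x + 15.1)² + (y − 33.8)² = 36.86²; (x − 7.1)² + (y + 1.5)² = 31.40²; (x + 34.3)² + (y + 21.7)² = 22.18².
Subtracting the HUMO equation from the ISA and TPNV equations removes the quadratic terms:
44.4 x − 70.6 y = -945.09
-38.4 x − 111.0 y = 1143.64
Solving the 2×2 system: x ≈ -24.3, y ≈ -1.9 km.
Check against HUMO (with the unrounded x, y): √((x + 15.1)²+(y − 33.8)²) = 36.86 ≈ 36.86 km. ✓

x ≈ -24.3 km, y ≈ -1.9 km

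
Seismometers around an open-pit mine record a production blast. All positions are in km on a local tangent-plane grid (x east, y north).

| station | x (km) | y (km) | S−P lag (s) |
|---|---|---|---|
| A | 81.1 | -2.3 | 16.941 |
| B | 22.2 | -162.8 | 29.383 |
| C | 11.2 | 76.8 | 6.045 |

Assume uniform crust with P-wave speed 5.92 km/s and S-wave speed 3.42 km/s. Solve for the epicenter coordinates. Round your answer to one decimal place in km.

Distance from S−P lag: d = Δt · v_P v_S / (v_P − v_S) = Δt · (5.92·3.42)/(5.92−3.42) ≈ 8.0986·Δt.
So d_A = 137.20, d_B = 237.96, d_C = 48.96 km.
Circle about each station: (x − 81.1)² + (y + 2.3)² = 137.20²; (x − 22.2)² + (y + 162.8)² = 237.96²; (x − 11.2)² + (y − 76.8)² = 48.96².
Subtracting the A equation from the B and C equations removes the quadratic terms:
-117.8 x − 321.0 y = -17386.94
-139.8 x + 158.2 y = 15867.94
Solving the 2×2 system: x ≈ -36.9, y ≈ 67.7 km.

(-36.9, 67.7)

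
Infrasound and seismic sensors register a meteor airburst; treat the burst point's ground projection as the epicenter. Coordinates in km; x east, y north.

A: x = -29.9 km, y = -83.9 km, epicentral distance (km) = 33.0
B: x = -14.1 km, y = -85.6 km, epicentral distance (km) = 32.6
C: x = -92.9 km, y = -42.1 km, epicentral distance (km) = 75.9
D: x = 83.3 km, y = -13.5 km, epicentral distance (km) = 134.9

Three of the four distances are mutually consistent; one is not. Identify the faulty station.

D

Solve using three stations at a time. Using A, B, C (subtract circle equations pairwise → linear system) gives (x, y) ≈ (-17.8, -53.1).
Distances from that point to each station vs reported:
  A: calculated 33.1 vs reported 33.0 → residual 0.1 km
  B: calculated 32.7 vs reported 32.6 → residual 0.1 km
  C: calculated 75.9 vs reported 75.9 → residual 0.0 km
  D: calculated 108.6 vs reported 134.9 → residual 26.3 km
A, B, C are mutually consistent (residuals ≈ 0); D is off by 26.3 km.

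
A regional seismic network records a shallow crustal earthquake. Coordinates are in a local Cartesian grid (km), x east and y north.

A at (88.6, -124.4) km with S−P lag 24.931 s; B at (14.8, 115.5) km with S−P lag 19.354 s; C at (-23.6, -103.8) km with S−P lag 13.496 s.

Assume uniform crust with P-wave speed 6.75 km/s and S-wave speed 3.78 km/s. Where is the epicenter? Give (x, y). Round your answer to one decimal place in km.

Distance from S−P lag: d = Δt · v_P v_S / (v_P − v_S) = Δt · (6.75·3.78)/(6.75−3.78) ≈ 8.5909·Δt.
So d_A = 214.18, d_B = 166.27, d_C = 115.94 km.
Circle about each station: (x − 88.6)² + (y + 124.4)² = 214.18²; (x − 14.8)² + (y − 115.5)² = 166.27²; (x + 23.6)² + (y + 103.8)² = 115.94².
Subtracting pairs of circle equations eliminates x²+y² and gives linear equations (the radical axes):
-147.6 x + 479.8 y = 8461.33
-224.4 x + 41.2 y = 20437.07
Solving the 2×2 system: x ≈ -93.1, y ≈ -11.0 km.
Check against A (with the unrounded x, y): √((x − 88.6)²+(y + 124.4)²) = 214.18 ≈ 214.18 km. ✓

(-93.1, -11.0)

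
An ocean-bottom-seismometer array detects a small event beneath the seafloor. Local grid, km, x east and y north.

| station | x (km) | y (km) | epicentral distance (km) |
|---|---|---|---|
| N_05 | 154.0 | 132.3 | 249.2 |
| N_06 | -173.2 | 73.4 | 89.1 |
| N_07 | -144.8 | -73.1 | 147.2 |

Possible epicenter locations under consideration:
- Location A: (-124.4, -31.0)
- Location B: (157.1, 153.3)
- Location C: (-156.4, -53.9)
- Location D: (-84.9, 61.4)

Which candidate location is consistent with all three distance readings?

For each candidate, compare |candidate − station| to the reported distance:
Location A: residuals N_05 73.6, N_06 26.1, N_07 100.4 → max 100.4 km
Location B: residuals N_05 228.0, N_06 250.7, N_07 230.2 → max 250.7 km
Location C: residuals N_05 112.8, N_06 39.3, N_07 124.8 → max 124.8 km
Location D: residuals N_05 0.0, N_06 0.0, N_07 0.0 → max 0.0 km
Only Location D has all residuals ≈ 0.

Location D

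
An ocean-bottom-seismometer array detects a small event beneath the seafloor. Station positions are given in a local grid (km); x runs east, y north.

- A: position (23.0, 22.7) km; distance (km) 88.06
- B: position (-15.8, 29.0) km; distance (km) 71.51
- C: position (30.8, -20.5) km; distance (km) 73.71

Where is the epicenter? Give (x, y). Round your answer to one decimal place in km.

x ≈ -40.8 km, y ≈ -38.0 km

Circle about each station: (x − 23.0)² + (y − 22.7)² = 88.06²; (x + 15.8)² + (y − 29.0)² = 71.51²; (x − 30.8)² + (y + 20.5)² = 73.71².
Subtracting the A equation from the B and C equations removes the quadratic terms:
-77.6 x + 12.6 y = 2687.23
15.6 x − 86.4 y = 2646.00
Solving the 2×2 system: x ≈ -40.8, y ≈ -38.0 km.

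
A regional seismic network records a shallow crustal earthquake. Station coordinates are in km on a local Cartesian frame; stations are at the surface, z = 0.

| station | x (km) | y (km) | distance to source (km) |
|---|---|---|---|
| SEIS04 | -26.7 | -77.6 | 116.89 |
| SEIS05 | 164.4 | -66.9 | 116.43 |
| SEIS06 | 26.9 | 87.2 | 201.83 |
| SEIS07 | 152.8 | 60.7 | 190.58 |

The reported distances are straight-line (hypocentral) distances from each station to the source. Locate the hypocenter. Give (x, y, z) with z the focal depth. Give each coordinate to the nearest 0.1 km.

x ≈ 70.7 km, y ≈ -100.3 km, depth ≈ 60.5 km

Each station gives a sphere (x−x_i)² + (y−y_i)² + z² = d_i² (stations at z=0).
Subtracting the SEIS04 sphere from SEIS05 and SEIS06: z² cancels, leaving linear equations in x and y:
382.2 x + 21.4 y = 24875.65
107.2 x + 329.6 y = -25479.28
Solving: x ≈ 70.701, y ≈ -100.299 km (keep extra digits for the depth step; rounded: 70.7, -100.3).
Then from the SEIS04 sphere: z² = 116.89² − (x + 26.7)² − (y + 77.6)² with x = 70.701, y = -100.299, so z ≈ 60.507 ≈ 60.5 km.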